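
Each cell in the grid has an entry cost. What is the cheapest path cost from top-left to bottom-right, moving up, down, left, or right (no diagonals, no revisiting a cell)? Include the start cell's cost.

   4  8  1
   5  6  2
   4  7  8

Best path: (0,0) (0,1) (0,2) (1,2) (2,2)
Cost: 4 + 8 + 1 + 2 + 8 = 23

23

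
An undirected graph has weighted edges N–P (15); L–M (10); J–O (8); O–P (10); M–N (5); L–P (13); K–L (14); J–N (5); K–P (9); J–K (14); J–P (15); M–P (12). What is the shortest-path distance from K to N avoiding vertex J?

Checking several routes:
K → L → P → M → N: 14 + 13 + 12 + 5 = 44
K → L → P → N: 14 + 13 + 15 = 42
K → P → L → M → N: 9 + 13 + 10 + 5 = 37
K → L → M → N: 14 + 10 + 5 = 29
K → P → N: 9 + 15 = 24
K → P → M → N: 9 + 12 + 5 = 26
Shortest: 24.

24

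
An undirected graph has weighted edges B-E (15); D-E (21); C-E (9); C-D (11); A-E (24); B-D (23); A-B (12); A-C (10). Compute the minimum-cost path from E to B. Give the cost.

A few of the E→B routes:
E-A-B: 24 + 12 = 36
E-B: 15
E-C-D-B: 9 + 11 + 23 = 43
E-C-A-B: 9 + 10 + 12 = 31
Best route has total 15.

15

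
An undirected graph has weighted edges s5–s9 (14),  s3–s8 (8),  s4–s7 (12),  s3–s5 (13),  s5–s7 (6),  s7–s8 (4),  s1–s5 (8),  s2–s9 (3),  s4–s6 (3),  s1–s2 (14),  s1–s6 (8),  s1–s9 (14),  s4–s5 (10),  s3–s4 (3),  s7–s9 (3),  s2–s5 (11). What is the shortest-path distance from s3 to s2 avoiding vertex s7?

Some routes from s3 to s2 avoiding s7:
s3 - s4 - s5 - s2: 3 + 10 + 11 = 24
s3 - s4 - s5 - s9 - s2: 3 + 10 + 14 + 3 = 30
s3 - s4 - s6 - s1 - s2: 3 + 3 + 8 + 14 = 28
s3 - s5 - s9 - s2: 13 + 14 + 3 = 30
s3 - s5 - s2: 13 + 11 = 24
The minimum is 24.

24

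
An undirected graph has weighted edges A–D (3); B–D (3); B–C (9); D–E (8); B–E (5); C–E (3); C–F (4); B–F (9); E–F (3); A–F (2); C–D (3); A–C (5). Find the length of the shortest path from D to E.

Comparing a few candidate routes:
D → E: 8
D → C → E: 3 + 3 = 6
D → A → F → E: 3 + 2 + 3 = 8
D → B → E: 3 + 5 = 8
Best route has total 6.

6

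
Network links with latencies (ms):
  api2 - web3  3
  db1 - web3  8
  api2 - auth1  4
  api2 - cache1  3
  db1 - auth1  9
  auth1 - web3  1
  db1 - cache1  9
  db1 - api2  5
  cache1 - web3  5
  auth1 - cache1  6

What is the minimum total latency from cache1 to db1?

Some routes from cache1 to db1:
cache1→web3→db1: 5 + 8 = 13
cache1→api2→db1: 3 + 5 = 8
cache1→db1: 9
cache1→web3→api2→db1: 5 + 3 + 5 = 13
The minimum is 8 ms.

8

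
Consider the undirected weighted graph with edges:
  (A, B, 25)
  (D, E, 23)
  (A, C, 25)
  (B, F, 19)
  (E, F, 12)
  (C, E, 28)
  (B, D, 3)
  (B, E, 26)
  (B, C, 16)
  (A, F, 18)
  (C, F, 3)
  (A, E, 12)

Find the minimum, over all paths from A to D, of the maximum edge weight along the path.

16

Some routes from A to D:
A-F-B-D: max(18, 19, 3) = 19
A-E-F-C-B-D: max(12, 12, 3, 16, 3) = 16
A-E-F-B-D: max(12, 12, 19, 3) = 19
A-F-E-D: max(18, 12, 23) = 23
A-F-C-B-D: max(18, 3, 16, 3) = 18
Smallest bottleneck: 16.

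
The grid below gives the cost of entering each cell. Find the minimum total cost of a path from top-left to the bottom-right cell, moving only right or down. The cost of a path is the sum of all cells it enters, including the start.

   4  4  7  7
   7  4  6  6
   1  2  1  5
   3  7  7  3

23

Path r0c0 -> r0c1 -> r1c1 -> r2c1 -> r2c2 -> r2c3 -> r3c3: 4 + 4 + 4 + 2 + 1 + 5 + 3 = 23.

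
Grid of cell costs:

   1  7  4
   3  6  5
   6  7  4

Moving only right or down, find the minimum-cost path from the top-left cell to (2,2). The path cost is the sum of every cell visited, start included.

Cheapest: [0,0] [1,0] [1,1] [1,2] [2,2]
  1 + 3 + 6 + 5 + 4 = 19

19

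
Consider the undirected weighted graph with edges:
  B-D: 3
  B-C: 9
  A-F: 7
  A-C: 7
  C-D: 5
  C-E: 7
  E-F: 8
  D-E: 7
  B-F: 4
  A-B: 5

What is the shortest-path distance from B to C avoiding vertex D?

9

Paths from B to C avoiding D:
B→A→F→E→C: 5 + 7 + 8 + 7 = 27
B→F→E→C: 4 + 8 + 7 = 19
B→A→C: 5 + 7 = 12
B→F→A→C: 4 + 7 + 7 = 18
B→C: 9
The minimum is 9.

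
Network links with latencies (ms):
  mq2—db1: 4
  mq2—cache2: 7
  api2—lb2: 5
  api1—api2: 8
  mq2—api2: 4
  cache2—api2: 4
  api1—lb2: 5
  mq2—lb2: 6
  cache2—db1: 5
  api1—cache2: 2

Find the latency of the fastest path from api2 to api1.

Some routes from api2 to api1:
api2 → mq2 → lb2 → api1: 4 + 6 + 5 = 15
api2 → api1: 8
api2 → mq2 → cache2 → api1: 4 + 7 + 2 = 13
api2 → lb2 → api1: 5 + 5 = 10
api2 → cache2 → api1: 4 + 2 = 6
Best route has total 6 ms.

6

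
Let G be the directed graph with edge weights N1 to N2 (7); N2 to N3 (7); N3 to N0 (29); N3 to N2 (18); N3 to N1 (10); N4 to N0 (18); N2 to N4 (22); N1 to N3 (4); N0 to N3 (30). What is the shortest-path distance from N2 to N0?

Paths from N2 to N0:
N2 - N3 - N0: 7 + 29 = 36
N2 - N4 - N0: 22 + 18 = 40
Shortest: 36.

36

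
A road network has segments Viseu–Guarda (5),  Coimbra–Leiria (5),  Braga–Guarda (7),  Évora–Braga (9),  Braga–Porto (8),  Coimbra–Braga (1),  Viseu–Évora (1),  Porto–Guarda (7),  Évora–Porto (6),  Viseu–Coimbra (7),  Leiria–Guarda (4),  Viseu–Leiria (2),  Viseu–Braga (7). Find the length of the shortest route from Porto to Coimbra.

A few of the Porto→Coimbra routes:
Porto -> Évora -> Viseu -> Braga -> Coimbra: 6 + 1 + 7 + 1 = 15
Porto -> Évora -> Viseu -> Coimbra: 6 + 1 + 7 = 14
Porto -> Évora -> Braga -> Coimbra: 6 + 9 + 1 = 16
Porto -> Guarda -> Braga -> Coimbra: 7 + 7 + 1 = 15
Porto -> Braga -> Coimbra: 8 + 1 = 9
Porto -> Évora -> Viseu -> Leiria -> Coimbra: 6 + 1 + 2 + 5 = 14
Best route has total 9 km.

9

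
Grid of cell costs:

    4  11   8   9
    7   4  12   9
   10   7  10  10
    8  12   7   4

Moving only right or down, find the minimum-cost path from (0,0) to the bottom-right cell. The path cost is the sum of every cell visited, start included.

Take r0c0 → r1c0 → r1c1 → r2c1 → r2c2 → r3c2 → r3c3 for a total of 4 + 7 + 4 + 7 + 10 + 7 + 4 = 43.
(Top row then right column would cost 55.)

43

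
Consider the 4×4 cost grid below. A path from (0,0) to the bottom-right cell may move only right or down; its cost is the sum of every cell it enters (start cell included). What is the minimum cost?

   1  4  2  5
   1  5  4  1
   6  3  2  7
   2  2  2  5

Cheapest: [0,0] [1,0] [1,1] [2,1] [2,2] [3,2] [3,3]
  1 + 1 + 5 + 3 + 2 + 2 + 5 = 19

19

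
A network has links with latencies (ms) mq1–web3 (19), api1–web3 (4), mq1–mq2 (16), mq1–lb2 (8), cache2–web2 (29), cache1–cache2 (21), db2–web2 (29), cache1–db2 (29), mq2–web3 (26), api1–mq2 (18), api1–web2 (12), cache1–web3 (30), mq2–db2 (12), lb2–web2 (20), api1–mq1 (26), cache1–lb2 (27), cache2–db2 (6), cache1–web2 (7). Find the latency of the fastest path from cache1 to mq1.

Checking several routes:
cache1-lb2-mq1: 27 + 8 = 35
cache1-web2-api1-web3-mq1: 7 + 12 + 4 + 19 = 42
cache1-web2-lb2-mq1: 7 + 20 + 8 = 35
cache1-web2-api1-mq1: 7 + 12 + 26 = 45
cache1-web3-mq1: 30 + 19 = 49
Best route has total 35 ms.

35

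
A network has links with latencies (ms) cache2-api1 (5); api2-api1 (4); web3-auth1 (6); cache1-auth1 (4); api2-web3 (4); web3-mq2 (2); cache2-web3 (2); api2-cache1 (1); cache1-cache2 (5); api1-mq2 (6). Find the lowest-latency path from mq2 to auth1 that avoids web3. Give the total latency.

15

Routes from mq2 to auth1 avoiding web3:
mq2 -> api1 -> cache2 -> cache1 -> auth1: 6 + 5 + 5 + 4 = 20
mq2 -> api1 -> api2 -> cache1 -> auth1: 6 + 4 + 1 + 4 = 15
The minimum is 15 ms.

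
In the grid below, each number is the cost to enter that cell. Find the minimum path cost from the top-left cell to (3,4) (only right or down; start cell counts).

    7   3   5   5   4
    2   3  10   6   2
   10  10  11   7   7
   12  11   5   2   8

41

Path [0,0] → [0,1] → [0,2] → [0,3] → [0,4] → [1,4] → [2,4] → [3,4]: 7 + 3 + 5 + 5 + 4 + 2 + 7 + 8 = 41.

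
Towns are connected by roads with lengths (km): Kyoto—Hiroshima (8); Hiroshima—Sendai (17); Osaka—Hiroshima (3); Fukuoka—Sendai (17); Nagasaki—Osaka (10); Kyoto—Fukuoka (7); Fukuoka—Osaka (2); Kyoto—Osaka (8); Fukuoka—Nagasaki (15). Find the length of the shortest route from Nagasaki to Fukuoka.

12

Some routes from Nagasaki to Fukuoka:
Nagasaki→Fukuoka: 15
Nagasaki→Osaka→Hiroshima→Kyoto→Fukuoka: 10 + 3 + 8 + 7 = 28
Nagasaki→Osaka→Kyoto→Fukuoka: 10 + 8 + 7 = 25
Nagasaki→Osaka→Fukuoka: 10 + 2 = 12
Best route has total 12 km.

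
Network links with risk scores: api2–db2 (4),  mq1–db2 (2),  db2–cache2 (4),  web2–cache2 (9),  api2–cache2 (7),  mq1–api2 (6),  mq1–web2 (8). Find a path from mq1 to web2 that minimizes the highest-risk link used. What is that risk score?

8

Comparing a few candidate routes:
mq1 → web2: max(8) = 8
mq1 → api2 → db2 → cache2 → web2: max(6, 4, 4, 9) = 9
mq1 → api2 → cache2 → web2: max(6, 7, 9) = 9
Best route has worst link 8.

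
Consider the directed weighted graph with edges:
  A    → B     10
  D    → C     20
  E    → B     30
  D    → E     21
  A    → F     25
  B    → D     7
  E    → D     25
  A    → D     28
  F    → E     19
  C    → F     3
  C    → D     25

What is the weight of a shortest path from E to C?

45

Candidate routes:
E→B→D→C: 30 + 7 + 20 = 57
E→D→C: 25 + 20 = 45
Shortest: 45.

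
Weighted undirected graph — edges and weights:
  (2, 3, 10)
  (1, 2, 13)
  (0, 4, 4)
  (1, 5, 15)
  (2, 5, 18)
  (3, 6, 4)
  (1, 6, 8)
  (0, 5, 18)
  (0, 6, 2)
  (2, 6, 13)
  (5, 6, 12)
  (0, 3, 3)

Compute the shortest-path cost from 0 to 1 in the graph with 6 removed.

Routes from 0 to 1 avoiding 6:
0 - 5 - 1: 18 + 15 = 33
0 - 3 - 2 - 5 - 1: 3 + 10 + 18 + 15 = 46
0 - 5 - 2 - 1: 18 + 18 + 13 = 49
0 - 3 - 2 - 1: 3 + 10 + 13 = 26
The minimum is 26.

26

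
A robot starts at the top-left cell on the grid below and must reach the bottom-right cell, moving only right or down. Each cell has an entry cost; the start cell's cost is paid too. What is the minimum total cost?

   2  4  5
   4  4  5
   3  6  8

23

Path [0,0]→[0,1]→[1,1]→[1,2]→[2,2]: 2 + 4 + 4 + 5 + 8 = 23.
For comparison, the top-then-right route costs 24.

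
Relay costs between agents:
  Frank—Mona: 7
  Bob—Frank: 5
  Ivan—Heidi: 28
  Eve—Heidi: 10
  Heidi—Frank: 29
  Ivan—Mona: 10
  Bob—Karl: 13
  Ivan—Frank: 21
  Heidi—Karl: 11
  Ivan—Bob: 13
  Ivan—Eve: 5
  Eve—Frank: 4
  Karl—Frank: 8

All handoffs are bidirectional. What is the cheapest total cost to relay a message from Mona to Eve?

11

Checking several routes:
Mona-Frank-Bob-Ivan-Eve: 7 + 5 + 13 + 5 = 30
Mona-Frank-Eve: 7 + 4 = 11
Mona-Frank-Ivan-Eve: 7 + 21 + 5 = 33
Mona-Ivan-Frank-Eve: 10 + 21 + 4 = 35
Mona-Ivan-Eve: 10 + 5 = 15
Mona-Ivan-Bob-Frank-Eve: 10 + 13 + 5 + 4 = 32
Best route has total 11.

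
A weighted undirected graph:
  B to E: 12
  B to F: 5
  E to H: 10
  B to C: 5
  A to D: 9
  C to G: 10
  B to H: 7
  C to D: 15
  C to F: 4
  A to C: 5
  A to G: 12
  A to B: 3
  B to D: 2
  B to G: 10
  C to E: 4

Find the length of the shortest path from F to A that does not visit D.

Some routes from F to A avoiding D:
F-C-G-A: 4 + 10 + 12 = 26
F-C-E-B-A: 4 + 4 + 12 + 3 = 23
F-B-A: 5 + 3 = 8
F-B-C-A: 5 + 5 + 5 = 15
F-C-A: 4 + 5 = 9
F-C-B-A: 4 + 5 + 3 = 12
Best route has total 8.

8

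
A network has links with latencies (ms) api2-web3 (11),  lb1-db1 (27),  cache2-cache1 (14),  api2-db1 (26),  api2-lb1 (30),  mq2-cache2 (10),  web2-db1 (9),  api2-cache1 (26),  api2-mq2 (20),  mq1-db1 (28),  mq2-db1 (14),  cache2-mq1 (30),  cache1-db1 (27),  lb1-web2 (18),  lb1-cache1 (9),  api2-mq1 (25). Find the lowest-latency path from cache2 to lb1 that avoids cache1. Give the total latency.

51

Checking several routes:
cache2 -> mq2 -> db1 -> web2 -> lb1: 10 + 14 + 9 + 18 = 51
cache2 -> mq2 -> db1 -> lb1: 10 + 14 + 27 = 51
cache2 -> mq2 -> db1 -> api2 -> lb1: 10 + 14 + 26 + 30 = 80
cache2 -> mq2 -> api2 -> lb1: 10 + 20 + 30 = 60
Best route has total 51 ms.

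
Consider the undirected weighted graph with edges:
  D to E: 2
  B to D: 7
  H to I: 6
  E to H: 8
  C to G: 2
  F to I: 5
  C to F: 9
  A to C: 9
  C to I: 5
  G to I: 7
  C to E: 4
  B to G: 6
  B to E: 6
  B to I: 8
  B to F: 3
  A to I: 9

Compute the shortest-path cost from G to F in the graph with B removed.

Comparing a few candidate routes:
G -> I -> F: 7 + 5 = 12
G -> C -> I -> F: 2 + 5 + 5 = 12
G -> C -> F: 2 + 9 = 11
Best route has total 11.

11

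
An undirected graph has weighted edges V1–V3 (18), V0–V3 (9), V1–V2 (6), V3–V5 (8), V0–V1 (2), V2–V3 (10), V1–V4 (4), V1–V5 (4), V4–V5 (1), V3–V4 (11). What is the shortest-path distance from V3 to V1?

11

Checking several routes:
V3 -> V5 -> V1: 8 + 4 = 12
V3 -> V0 -> V1: 9 + 2 = 11
V3 -> V5 -> V4 -> V1: 8 + 1 + 4 = 13
The minimum is 11.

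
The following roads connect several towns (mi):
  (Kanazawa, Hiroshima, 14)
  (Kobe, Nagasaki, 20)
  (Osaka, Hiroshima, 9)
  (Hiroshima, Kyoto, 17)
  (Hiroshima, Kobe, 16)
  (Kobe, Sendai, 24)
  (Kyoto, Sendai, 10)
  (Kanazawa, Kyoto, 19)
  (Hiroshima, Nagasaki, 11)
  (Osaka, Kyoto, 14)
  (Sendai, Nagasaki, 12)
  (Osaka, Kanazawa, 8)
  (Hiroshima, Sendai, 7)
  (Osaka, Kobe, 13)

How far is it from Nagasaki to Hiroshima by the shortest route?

Comparing a few candidate routes:
Nagasaki → Kobe → Hiroshima: 20 + 16 = 36
Nagasaki → Sendai → Hiroshima: 12 + 7 = 19
Nagasaki → Hiroshima: 11
Best route has total 11 mi.

11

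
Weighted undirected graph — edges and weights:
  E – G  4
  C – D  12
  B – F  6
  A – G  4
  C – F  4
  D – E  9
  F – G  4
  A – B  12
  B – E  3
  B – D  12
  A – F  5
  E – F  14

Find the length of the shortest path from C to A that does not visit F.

29

Candidate routes:
C-D-B-E-G-A: 12 + 12 + 3 + 4 + 4 = 35
C-D-E-G-A: 12 + 9 + 4 + 4 = 29
C-D-B-A: 12 + 12 + 12 = 36
C-D-E-B-A: 12 + 9 + 3 + 12 = 36
Shortest: 29.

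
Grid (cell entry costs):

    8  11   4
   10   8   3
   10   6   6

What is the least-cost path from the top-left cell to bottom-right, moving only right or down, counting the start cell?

Take (0,0) -> (0,1) -> (0,2) -> (1,2) -> (2,2) for a total of 8 + 11 + 4 + 3 + 6 = 32.

32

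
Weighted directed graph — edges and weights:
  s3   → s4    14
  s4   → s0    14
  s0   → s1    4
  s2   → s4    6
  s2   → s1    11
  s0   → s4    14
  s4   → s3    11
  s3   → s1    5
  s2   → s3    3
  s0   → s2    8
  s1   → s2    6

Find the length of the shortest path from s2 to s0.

Paths from s2 to s0:
s2 → s3 → s4 → s0: 3 + 14 + 14 = 31
s2 → s4 → s0: 6 + 14 = 20
The minimum is 20.

20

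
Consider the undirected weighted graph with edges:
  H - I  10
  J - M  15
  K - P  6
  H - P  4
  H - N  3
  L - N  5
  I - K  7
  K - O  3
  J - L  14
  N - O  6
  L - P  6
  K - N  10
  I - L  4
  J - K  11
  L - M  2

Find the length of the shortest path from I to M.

A few of the I→M routes:
I - L - M: 4 + 2 = 6
I - K - P - L - M: 7 + 6 + 6 + 2 = 21
I - H - P - L - M: 10 + 4 + 6 + 2 = 22
I - K - O - N - L - M: 7 + 3 + 6 + 5 + 2 = 23
I - H - N - L - M: 10 + 3 + 5 + 2 = 20
Shortest: 6.

6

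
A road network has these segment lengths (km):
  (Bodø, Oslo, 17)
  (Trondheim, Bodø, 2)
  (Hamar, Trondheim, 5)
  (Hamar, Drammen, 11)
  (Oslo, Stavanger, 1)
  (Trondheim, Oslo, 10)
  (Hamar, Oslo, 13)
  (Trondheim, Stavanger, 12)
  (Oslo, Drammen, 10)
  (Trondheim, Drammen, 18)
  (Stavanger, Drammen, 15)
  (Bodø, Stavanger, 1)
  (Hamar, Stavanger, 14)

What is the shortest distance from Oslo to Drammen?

10

Some routes from Oslo to Drammen:
Oslo - Stavanger - Bodø - Trondheim - Drammen: 1 + 1 + 2 + 18 = 22
Oslo - Stavanger - Bodø - Trondheim - Hamar - Drammen: 1 + 1 + 2 + 5 + 11 = 20
Oslo - Stavanger - Drammen: 1 + 15 = 16
Oslo - Drammen: 10
The minimum is 10 km.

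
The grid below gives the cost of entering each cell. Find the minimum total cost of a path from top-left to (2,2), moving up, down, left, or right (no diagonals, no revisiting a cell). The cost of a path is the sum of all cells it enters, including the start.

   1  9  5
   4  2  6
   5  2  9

Path (0,0) (1,0) (1,1) (2,1) (2,2): 1 + 4 + 2 + 2 + 9 = 18.

18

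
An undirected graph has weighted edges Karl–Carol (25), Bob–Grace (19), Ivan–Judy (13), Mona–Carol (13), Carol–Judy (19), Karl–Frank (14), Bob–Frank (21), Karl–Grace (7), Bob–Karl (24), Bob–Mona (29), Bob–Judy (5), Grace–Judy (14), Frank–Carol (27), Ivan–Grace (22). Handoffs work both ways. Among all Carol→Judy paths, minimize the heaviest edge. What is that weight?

A few of the Carol→Judy routes:
Carol - Karl - Frank - Bob - Grace - Judy: max(25, 14, 21, 19, 14) = 25
Carol - Judy: max(19) = 19
Carol - Karl - Frank - Bob - Judy: max(25, 14, 21, 5) = 25
Best route has worst link 19.

19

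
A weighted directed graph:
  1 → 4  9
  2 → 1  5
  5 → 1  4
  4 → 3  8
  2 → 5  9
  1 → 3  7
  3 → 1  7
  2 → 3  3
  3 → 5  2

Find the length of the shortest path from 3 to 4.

15

Paths from 3 to 4:
3 → 5 → 1 → 4: 2 + 4 + 9 = 15
3 → 1 → 4: 7 + 9 = 16
Best route has total 15.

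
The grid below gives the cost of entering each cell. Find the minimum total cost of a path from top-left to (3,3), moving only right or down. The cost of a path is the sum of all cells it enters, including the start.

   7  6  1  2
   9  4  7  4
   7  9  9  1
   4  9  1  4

One optimal route is [0,0]→[0,1]→[0,2]→[0,3]→[1,3]→[2,3]→[3,3].
Its cost is 7 + 6 + 1 + 2 + 4 + 1 + 4 = 25.

25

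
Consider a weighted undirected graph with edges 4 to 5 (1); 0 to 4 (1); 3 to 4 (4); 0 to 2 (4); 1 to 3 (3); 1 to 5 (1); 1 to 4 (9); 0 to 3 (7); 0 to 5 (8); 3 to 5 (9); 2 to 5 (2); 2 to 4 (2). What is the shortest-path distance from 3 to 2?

Checking several routes:
3 - 4 - 2: 4 + 2 = 6
3 - 4 - 5 - 2: 4 + 1 + 2 = 7
3 - 1 - 5 - 4 - 2: 3 + 1 + 1 + 2 = 7
3 - 1 - 5 - 2: 3 + 1 + 2 = 6
Best route has total 6.

6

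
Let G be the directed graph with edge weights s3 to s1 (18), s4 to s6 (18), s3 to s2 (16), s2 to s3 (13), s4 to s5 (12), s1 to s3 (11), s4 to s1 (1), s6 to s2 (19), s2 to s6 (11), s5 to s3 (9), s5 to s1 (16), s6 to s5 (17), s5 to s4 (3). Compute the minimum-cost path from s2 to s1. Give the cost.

Candidate routes:
s2→s3→s1: 13 + 18 = 31
s2→s6→s5→s4→s1: 11 + 17 + 3 + 1 = 32
s2→s6→s5→s1: 11 + 17 + 16 = 44
s2→s6→s5→s3→s1: 11 + 17 + 9 + 18 = 55
Shortest: 31.

31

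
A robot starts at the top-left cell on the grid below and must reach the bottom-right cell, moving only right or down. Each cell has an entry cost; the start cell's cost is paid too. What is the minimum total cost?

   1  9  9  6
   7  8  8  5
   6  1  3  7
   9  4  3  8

Cheapest: (0,0) -> (1,0) -> (2,0) -> (2,1) -> (2,2) -> (3,2) -> (3,3)
  1 + 7 + 6 + 1 + 3 + 3 + 8 = 29
For comparison, the top-then-right route costs 45.

29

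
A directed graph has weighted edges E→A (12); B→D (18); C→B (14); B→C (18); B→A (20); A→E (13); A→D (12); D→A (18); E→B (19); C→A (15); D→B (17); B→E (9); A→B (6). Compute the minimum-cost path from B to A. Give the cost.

Paths from B to A:
B - A: 20
B - D - A: 18 + 18 = 36
B - E - A: 9 + 12 = 21
B - C - A: 18 + 15 = 33
Shortest: 20.

20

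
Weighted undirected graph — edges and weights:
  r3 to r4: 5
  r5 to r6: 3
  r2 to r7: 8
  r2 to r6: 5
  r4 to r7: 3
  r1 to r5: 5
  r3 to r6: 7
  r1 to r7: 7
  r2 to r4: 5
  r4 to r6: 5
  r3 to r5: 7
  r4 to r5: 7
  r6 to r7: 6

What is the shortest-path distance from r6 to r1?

Comparing a few candidate routes:
r6 - r7 - r1: 6 + 7 = 13
r6 - r5 - r1: 3 + 5 = 8
r6 - r4 - r7 - r1: 5 + 3 + 7 = 15
r6 - r4 - r5 - r1: 5 + 7 + 5 = 17
Best route has total 8.

8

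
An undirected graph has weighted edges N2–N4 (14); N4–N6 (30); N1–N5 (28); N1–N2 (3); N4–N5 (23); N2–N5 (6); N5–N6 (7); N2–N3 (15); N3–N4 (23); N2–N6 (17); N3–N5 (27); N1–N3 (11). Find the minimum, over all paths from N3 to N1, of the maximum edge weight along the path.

11

Some routes from N3 to N1:
N3 -> N2 -> N1: max(15, 3) = 15
N3 -> N4 -> N5 -> N6 -> N2 -> N1: max(23, 23, 7, 17, 3) = 23
N3 -> N1: max(11) = 11
N3 -> N4 -> N2 -> N1: max(23, 14, 3) = 23
N3 -> N4 -> N5 -> N2 -> N1: max(23, 23, 6, 3) = 23
N3 -> N5 -> N6 -> N2 -> N1: max(27, 7, 17, 3) = 27
The minimum achievable maximum is 11.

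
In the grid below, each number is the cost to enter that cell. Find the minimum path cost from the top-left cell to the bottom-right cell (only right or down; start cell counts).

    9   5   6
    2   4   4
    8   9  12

31

Take r0c0 -> r1c0 -> r1c1 -> r1c2 -> r2c2 for a total of 9 + 2 + 4 + 4 + 12 = 31.
(Top row then right column would cost 36.)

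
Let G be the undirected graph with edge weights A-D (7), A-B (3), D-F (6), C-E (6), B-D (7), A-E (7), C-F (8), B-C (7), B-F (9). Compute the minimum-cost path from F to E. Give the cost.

A few of the F→E routes:
F-C-E: 8 + 6 = 14
F-C-B-A-E: 8 + 7 + 3 + 7 = 25
F-B-C-E: 9 + 7 + 6 = 22
F-D-A-E: 6 + 7 + 7 = 20
F-D-B-A-E: 6 + 7 + 3 + 7 = 23
F-B-A-E: 9 + 3 + 7 = 19
Shortest: 14.

14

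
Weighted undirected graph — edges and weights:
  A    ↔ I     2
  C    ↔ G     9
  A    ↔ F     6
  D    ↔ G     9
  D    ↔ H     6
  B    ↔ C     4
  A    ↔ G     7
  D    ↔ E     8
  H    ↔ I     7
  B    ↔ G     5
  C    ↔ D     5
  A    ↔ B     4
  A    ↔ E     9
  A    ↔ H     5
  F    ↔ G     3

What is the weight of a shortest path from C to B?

A few of the C→B routes:
C→B: 4
C→D→H→A→B: 5 + 6 + 5 + 4 = 20
C→D→G→B: 5 + 9 + 5 = 19
C→G→F→A→B: 9 + 3 + 6 + 4 = 22
C→G→A→B: 9 + 7 + 4 = 20
C→G→B: 9 + 5 = 14
Best route has total 4.

4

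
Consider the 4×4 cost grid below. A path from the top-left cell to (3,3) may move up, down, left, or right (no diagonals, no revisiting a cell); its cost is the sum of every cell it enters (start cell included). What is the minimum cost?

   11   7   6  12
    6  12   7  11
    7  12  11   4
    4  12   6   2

Best path: [0,0] → [0,1] → [0,2] → [1,2] → [1,3] → [2,3] → [3,3]
Cost: 11 + 7 + 6 + 7 + 11 + 4 + 2 = 48

48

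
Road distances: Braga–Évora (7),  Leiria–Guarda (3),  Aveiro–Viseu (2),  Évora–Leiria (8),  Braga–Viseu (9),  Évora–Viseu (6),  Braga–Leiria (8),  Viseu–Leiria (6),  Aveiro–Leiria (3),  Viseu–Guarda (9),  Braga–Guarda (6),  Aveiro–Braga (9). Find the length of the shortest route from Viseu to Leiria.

A few of the Viseu→Leiria routes:
Viseu → Guarda → Leiria: 9 + 3 = 12
Viseu → Leiria: 6
Viseu → Évora → Leiria: 6 + 8 = 14
Viseu → Braga → Guarda → Leiria: 9 + 6 + 3 = 18
Viseu → Aveiro → Leiria: 2 + 3 = 5
Viseu → Braga → Leiria: 9 + 8 = 17
The minimum is 5.

5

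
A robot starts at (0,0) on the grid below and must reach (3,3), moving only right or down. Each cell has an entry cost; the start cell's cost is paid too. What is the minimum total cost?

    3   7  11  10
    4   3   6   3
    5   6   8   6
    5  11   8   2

27

Cheapest: (0,0)→(1,0)→(1,1)→(1,2)→(1,3)→(2,3)→(3,3)
  3 + 4 + 3 + 6 + 3 + 6 + 2 = 27
(Top row then right column would cost 42.)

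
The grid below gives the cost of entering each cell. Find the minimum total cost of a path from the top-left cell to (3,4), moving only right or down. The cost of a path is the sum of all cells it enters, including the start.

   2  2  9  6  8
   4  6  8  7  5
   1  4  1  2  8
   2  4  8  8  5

27

Cheapest: [0,0] → [1,0] → [2,0] → [2,1] → [2,2] → [2,3] → [2,4] → [3,4]
  2 + 4 + 1 + 4 + 1 + 2 + 8 + 5 = 27
For comparison, the top-then-right route costs 45.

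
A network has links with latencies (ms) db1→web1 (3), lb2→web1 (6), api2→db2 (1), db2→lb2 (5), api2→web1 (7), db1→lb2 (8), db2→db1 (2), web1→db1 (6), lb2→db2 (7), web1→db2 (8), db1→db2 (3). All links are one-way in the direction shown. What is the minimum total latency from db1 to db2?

3

Comparing a few candidate routes:
db1-lb2-db2: 8 + 7 = 15
db1-web1-db2: 3 + 8 = 11
db1-db2: 3
Best route has total 3 ms.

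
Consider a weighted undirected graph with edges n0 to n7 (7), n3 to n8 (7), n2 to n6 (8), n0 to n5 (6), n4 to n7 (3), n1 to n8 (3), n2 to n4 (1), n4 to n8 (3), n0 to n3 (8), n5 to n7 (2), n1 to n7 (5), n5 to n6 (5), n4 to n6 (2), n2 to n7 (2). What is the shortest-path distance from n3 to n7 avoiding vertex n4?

15

Some routes from n3 to n7 avoiding n4:
n3 -> n0 -> n7: 8 + 7 = 15
n3 -> n8 -> n1 -> n7: 7 + 3 + 5 = 15
n3 -> n0 -> n5 -> n7: 8 + 6 + 2 = 16
Shortest: 15.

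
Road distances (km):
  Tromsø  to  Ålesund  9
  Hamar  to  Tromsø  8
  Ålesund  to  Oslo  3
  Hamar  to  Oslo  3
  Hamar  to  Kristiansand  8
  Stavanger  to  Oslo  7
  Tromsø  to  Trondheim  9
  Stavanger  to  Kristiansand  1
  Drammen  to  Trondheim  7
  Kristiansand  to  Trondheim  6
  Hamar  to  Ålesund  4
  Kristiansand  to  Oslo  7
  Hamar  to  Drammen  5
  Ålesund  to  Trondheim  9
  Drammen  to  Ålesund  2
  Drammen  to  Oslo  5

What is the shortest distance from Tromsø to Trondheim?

9

A few of the Tromsø→Trondheim routes:
Tromsø - Hamar - Ålesund - Drammen - Trondheim: 8 + 4 + 2 + 7 = 21
Tromsø - Trondheim: 9
Tromsø - Hamar - Drammen - Trondheim: 8 + 5 + 7 = 20
Tromsø - Ålesund - Trondheim: 9 + 9 = 18
Tromsø - Hamar - Ålesund - Trondheim: 8 + 4 + 9 = 21
Tromsø - Ålesund - Drammen - Trondheim: 9 + 2 + 7 = 18
The minimum is 9 km.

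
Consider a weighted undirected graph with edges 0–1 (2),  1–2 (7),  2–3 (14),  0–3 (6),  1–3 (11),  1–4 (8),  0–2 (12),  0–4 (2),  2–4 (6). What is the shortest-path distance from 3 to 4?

8

A few of the 3→4 routes:
3→1→0→4: 11 + 2 + 2 = 15
3→0→1→4: 6 + 2 + 8 = 16
3→1→4: 11 + 8 = 19
3→0→4: 6 + 2 = 8
The minimum is 8.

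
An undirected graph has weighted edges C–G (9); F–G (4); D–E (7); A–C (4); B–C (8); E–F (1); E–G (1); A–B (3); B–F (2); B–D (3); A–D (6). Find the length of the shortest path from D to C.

A few of the D→C routes:
D→B→C: 3 + 8 = 11
D→B→F→E→G→C: 3 + 2 + 1 + 1 + 9 = 16
D→B→A→C: 3 + 3 + 4 = 10
D→A→C: 6 + 4 = 10
Best route has total 10.

10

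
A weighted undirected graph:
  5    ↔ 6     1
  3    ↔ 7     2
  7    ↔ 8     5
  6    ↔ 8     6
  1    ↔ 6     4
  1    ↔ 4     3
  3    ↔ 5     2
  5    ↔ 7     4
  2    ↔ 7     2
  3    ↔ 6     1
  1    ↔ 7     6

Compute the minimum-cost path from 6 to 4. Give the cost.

7

Comparing a few candidate routes:
6 -> 5 -> 7 -> 1 -> 4: 1 + 4 + 6 + 3 = 14
6 -> 5 -> 3 -> 7 -> 1 -> 4: 1 + 2 + 2 + 6 + 3 = 14
6 -> 3 -> 7 -> 1 -> 4: 1 + 2 + 6 + 3 = 12
6 -> 1 -> 4: 4 + 3 = 7
Shortest: 7.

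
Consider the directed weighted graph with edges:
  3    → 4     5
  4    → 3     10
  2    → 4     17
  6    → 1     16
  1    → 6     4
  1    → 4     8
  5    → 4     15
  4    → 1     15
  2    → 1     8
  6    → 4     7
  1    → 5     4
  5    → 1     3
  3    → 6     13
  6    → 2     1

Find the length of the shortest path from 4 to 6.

19

Candidate routes:
4 → 1 → 6: 15 + 4 = 19
4 → 3 → 6: 10 + 13 = 23
Best route has total 19.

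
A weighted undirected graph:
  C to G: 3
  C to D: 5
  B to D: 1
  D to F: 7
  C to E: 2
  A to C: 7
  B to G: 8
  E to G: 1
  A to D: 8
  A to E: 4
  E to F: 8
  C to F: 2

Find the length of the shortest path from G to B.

8

Checking several routes:
G→E→C→D→B: 1 + 2 + 5 + 1 = 9
G→E→A→D→B: 1 + 4 + 8 + 1 = 14
G→E→C→F→D→B: 1 + 2 + 2 + 7 + 1 = 13
G→C→D→B: 3 + 5 + 1 = 9
G→B: 8
G→C→F→D→B: 3 + 2 + 7 + 1 = 13
Shortest: 8.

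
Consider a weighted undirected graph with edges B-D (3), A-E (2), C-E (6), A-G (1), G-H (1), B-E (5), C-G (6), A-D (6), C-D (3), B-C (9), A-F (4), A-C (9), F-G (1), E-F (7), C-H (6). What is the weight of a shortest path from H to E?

Checking several routes:
H -> G -> A -> E: 1 + 1 + 2 = 4
H -> G -> C -> E: 1 + 6 + 6 = 13
H -> G -> F -> E: 1 + 1 + 7 = 9
H -> G -> F -> A -> E: 1 + 1 + 4 + 2 = 8
H -> C -> E: 6 + 6 = 12
The minimum is 4.

4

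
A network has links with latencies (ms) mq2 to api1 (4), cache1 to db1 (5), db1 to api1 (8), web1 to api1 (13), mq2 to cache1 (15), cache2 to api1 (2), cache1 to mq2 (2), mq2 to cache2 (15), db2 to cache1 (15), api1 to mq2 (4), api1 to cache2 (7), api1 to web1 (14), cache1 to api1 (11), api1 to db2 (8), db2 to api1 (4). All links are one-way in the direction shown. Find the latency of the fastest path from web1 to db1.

37

Paths from web1 to db1:
web1-api1-mq2-cache1-db1: 13 + 4 + 15 + 5 = 37
web1-api1-db2-cache1-db1: 13 + 8 + 15 + 5 = 41
The minimum is 37 ms.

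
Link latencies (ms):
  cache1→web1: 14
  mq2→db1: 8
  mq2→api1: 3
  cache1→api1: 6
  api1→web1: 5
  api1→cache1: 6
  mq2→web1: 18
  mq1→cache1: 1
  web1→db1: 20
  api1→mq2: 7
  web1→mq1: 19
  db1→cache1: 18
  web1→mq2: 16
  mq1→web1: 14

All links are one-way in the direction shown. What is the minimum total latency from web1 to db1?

20

Candidate routes:
web1 → db1: 20
web1 → mq1 → cache1 → api1 → mq2 → db1: 19 + 1 + 6 + 7 + 8 = 41
web1 → mq2 → db1: 16 + 8 = 24
Shortest: 20 ms.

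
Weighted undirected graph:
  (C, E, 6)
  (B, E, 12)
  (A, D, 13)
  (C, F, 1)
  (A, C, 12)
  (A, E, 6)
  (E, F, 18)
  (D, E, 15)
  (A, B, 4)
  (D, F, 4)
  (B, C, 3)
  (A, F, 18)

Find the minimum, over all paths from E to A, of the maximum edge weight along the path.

6

Some routes from E to A:
E→C→B→A: max(6, 3, 4) = 6
E→A: max(6) = 6
E→B→C→A: max(12, 3, 12) = 12
E→B→A: max(12, 4) = 12
The minimum achievable maximum is 6.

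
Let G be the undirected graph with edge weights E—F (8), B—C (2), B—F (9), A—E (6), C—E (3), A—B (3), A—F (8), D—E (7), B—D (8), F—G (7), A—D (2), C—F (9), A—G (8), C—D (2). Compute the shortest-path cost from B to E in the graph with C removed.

A few of the B→E routes:
B→D→E: 8 + 7 = 15
B→F→E: 9 + 8 = 17
B→D→A→E: 8 + 2 + 6 = 16
B→A→D→E: 3 + 2 + 7 = 12
B→A→E: 3 + 6 = 9
Best route has total 9.

9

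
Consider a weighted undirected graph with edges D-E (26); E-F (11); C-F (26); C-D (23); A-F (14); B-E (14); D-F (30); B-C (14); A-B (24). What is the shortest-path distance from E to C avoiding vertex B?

37

A few of the E→C routes:
E - F - D - C: 11 + 30 + 23 = 64
E - F - C: 11 + 26 = 37
E - D - C: 26 + 23 = 49
Best route has total 37.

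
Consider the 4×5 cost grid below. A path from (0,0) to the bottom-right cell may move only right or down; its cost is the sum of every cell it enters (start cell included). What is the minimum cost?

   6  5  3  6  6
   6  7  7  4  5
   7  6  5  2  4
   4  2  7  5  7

Path r0c0→r0c1→r0c2→r0c3→r1c3→r2c3→r2c4→r3c4: 6 + 5 + 3 + 6 + 4 + 2 + 4 + 7 = 37.

37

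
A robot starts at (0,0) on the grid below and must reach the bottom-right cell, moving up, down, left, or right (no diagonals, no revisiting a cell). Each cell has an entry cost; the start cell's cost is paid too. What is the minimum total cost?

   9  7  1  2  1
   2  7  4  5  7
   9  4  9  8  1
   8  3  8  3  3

One optimal route is [0,0] [0,1] [0,2] [0,3] [0,4] [1,4] [2,4] [3,4].
Its cost is 9 + 7 + 1 + 2 + 1 + 7 + 1 + 3 = 31.

31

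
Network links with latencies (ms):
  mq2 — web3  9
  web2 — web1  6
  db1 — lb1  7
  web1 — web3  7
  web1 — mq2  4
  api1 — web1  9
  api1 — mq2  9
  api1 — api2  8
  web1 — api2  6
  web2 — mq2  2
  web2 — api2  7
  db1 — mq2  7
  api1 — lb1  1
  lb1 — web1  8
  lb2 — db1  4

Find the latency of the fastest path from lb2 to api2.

20

A few of the lb2→api2 routes:
lb2→db1→mq2→web1→api2: 4 + 7 + 4 + 6 = 21
lb2→db1→mq2→web2→api2: 4 + 7 + 2 + 7 = 20
lb2→db1→lb1→api1→api2: 4 + 7 + 1 + 8 = 20
Best route has total 20 ms.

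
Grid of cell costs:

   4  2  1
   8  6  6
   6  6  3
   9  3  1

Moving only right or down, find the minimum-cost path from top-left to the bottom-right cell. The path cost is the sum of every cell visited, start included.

17

Take (0,0) -> (0,1) -> (0,2) -> (1,2) -> (2,2) -> (3,2) for a total of 4 + 2 + 1 + 6 + 3 + 1 = 17.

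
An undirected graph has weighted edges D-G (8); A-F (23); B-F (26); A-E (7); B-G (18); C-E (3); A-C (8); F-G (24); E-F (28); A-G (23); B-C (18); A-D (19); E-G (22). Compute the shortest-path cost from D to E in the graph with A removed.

30

Routes from D to E avoiding A:
D → G → F → B → C → E: 8 + 24 + 26 + 18 + 3 = 79
D → G → B → C → E: 8 + 18 + 18 + 3 = 47
D → G → B → F → E: 8 + 18 + 26 + 28 = 80
D → G → E: 8 + 22 = 30
D → G → F → E: 8 + 24 + 28 = 60
Shortest: 30.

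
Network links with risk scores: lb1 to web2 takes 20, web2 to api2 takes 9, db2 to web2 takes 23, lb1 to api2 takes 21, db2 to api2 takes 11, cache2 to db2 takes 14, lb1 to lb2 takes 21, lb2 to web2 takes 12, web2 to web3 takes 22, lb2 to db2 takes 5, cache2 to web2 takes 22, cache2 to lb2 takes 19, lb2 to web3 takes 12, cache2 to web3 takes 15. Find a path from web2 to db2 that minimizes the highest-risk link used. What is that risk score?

11

Checking several routes:
web2 → lb2 → web3 → cache2 → db2: max(12, 12, 15, 14) = 15
web2 → api2 → db2: max(9, 11) = 11
web2 → api2 → lb1 → lb2 → cache2 → db2: max(9, 21, 21, 19, 14) = 21
web2 → api2 → lb1 → lb2 → db2: max(9, 21, 21, 5) = 21
web2 → lb2 → cache2 → db2: max(12, 19, 14) = 19
web2 → lb2 → db2: max(12, 5) = 12
Best route has worst link 11.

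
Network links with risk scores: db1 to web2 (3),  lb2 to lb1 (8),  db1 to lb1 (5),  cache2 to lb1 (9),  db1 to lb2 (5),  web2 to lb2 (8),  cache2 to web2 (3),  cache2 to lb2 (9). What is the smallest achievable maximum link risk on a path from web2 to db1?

3

A few of the web2→db1 routes:
web2 - lb2 - db1: max(8, 5) = 8
web2 - lb2 - cache2 - lb1 - db1: max(8, 9, 9, 5) = 9
web2 - lb2 - lb1 - db1: max(8, 8, 5) = 8
web2 - db1: max(3) = 3
The minimum achievable maximum is 3.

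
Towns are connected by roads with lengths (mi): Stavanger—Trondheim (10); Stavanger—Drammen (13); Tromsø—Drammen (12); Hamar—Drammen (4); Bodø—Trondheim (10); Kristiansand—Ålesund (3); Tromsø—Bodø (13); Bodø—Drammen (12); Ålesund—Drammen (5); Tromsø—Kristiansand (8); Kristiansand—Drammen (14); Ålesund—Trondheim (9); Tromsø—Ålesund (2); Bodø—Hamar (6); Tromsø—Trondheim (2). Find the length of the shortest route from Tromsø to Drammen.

Comparing a few candidate routes:
Tromsø→Drammen: 12
Tromsø→Trondheim→Ålesund→Drammen: 2 + 9 + 5 = 16
Tromsø→Kristiansand→Ålesund→Drammen: 8 + 3 + 5 = 16
Tromsø→Kristiansand→Drammen: 8 + 14 = 22
Tromsø→Ålesund→Kristiansand→Drammen: 2 + 3 + 14 = 19
Tromsø→Ålesund→Drammen: 2 + 5 = 7
The minimum is 7 mi.

7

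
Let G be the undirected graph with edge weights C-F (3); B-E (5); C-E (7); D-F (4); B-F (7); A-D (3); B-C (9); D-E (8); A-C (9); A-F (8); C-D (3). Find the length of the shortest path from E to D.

A few of the E→D routes:
E -> D: 8
E -> B -> F -> D: 5 + 7 + 4 = 16
E -> C -> D: 7 + 3 = 10
E -> C -> F -> D: 7 + 3 + 4 = 14
The minimum is 8.

8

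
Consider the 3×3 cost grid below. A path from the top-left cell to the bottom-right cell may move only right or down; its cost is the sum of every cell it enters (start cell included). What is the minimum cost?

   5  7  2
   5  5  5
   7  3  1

Best path: [0,0] → [1,0] → [1,1] → [2,1] → [2,2]
Cost: 5 + 5 + 5 + 3 + 1 = 19
For comparison, the top-then-right route costs 20.

19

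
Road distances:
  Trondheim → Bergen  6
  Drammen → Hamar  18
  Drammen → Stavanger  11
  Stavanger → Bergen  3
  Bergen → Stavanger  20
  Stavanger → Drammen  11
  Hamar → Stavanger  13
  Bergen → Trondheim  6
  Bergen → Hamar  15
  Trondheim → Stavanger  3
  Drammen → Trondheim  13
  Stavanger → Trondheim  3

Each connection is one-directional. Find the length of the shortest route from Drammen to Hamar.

18

Routes from Drammen to Hamar:
Drammen → Stavanger → Bergen → Hamar: 11 + 3 + 15 = 29
Drammen → Stavanger → Trondheim → Bergen → Hamar: 11 + 3 + 6 + 15 = 35
Drammen → Hamar: 18
Drammen → Trondheim → Bergen → Hamar: 13 + 6 + 15 = 34
Drammen → Trondheim → Stavanger → Bergen → Hamar: 13 + 3 + 3 + 15 = 34
Best route has total 18.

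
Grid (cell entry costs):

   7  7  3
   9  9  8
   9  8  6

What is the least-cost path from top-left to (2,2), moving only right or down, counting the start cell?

One optimal route is (0,0) → (0,1) → (0,2) → (1,2) → (2,2).
Its cost is 7 + 7 + 3 + 8 + 6 = 31.

31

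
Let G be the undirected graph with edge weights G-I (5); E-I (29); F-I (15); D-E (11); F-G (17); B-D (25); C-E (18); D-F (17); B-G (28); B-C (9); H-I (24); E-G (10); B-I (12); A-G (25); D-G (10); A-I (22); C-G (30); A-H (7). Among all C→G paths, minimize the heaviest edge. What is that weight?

Some routes from C to G:
C - B - I - F - G: max(9, 12, 15, 17) = 17
C - B - I - G: max(9, 12, 5) = 12
C - B - I - F - D - E - G: max(9, 12, 15, 17, 11, 10) = 17
Best route has worst link 12.

12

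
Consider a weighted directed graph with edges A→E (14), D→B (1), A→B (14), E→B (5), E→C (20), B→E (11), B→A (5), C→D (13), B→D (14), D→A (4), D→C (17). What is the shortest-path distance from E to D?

19

Candidate routes:
E → C → D: 20 + 13 = 33
E → B → D: 5 + 14 = 19
Best route has total 19.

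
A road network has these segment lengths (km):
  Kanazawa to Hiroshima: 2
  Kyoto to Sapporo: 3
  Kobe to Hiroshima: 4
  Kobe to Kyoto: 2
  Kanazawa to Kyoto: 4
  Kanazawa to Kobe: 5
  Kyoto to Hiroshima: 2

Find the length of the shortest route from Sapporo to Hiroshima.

5

Routes from Sapporo to Hiroshima:
Sapporo - Kyoto - Kobe - Hiroshima: 3 + 2 + 4 = 9
Sapporo - Kyoto - Kobe - Kanazawa - Hiroshima: 3 + 2 + 5 + 2 = 12
Sapporo - Kyoto - Kanazawa - Hiroshima: 3 + 4 + 2 = 9
Sapporo - Kyoto - Kanazawa - Kobe - Hiroshima: 3 + 4 + 5 + 4 = 16
Sapporo - Kyoto - Hiroshima: 3 + 2 = 5
Shortest: 5 km.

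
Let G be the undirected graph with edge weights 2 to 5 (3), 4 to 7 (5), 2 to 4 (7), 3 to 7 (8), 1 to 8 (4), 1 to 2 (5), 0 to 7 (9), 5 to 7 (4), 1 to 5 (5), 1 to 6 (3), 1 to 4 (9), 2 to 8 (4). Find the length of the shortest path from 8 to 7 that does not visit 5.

16

Candidate routes:
8 - 2 - 4 - 7: 4 + 7 + 5 = 16
8 - 1 - 4 - 7: 4 + 9 + 5 = 18
8 - 1 - 2 - 4 - 7: 4 + 5 + 7 + 5 = 21
8 - 2 - 1 - 4 - 7: 4 + 5 + 9 + 5 = 23
Best route has total 16.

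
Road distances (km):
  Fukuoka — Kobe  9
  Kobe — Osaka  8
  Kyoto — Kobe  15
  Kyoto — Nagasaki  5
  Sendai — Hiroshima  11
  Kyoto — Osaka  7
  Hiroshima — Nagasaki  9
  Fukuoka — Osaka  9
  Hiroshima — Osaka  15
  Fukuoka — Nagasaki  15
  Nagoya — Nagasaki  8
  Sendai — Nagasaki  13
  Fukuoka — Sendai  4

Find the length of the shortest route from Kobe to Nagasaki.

A few of the Kobe→Nagasaki routes:
Kobe -> Fukuoka -> Sendai -> Nagasaki: 9 + 4 + 13 = 26
Kobe -> Fukuoka -> Nagasaki: 9 + 15 = 24
Kobe -> Fukuoka -> Osaka -> Kyoto -> Nagasaki: 9 + 9 + 7 + 5 = 30
Kobe -> Kyoto -> Nagasaki: 15 + 5 = 20
Kobe -> Osaka -> Kyoto -> Nagasaki: 8 + 7 + 5 = 20
Best route has total 20 km.

20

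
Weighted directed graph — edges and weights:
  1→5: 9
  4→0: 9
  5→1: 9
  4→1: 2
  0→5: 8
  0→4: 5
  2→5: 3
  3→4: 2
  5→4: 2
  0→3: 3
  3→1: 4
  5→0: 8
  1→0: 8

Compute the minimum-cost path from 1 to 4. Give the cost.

11

A few of the 1→4 routes:
1 → 5 → 4: 9 + 2 = 11
1 → 0 → 4: 8 + 5 = 13
1 → 0 → 3 → 4: 8 + 3 + 2 = 13
The minimum is 11.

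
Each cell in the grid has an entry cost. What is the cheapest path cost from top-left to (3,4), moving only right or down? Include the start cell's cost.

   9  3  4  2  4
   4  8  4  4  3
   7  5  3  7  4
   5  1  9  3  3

Path (0,0) -> (0,1) -> (0,2) -> (0,3) -> (0,4) -> (1,4) -> (2,4) -> (3,4): 9 + 3 + 4 + 2 + 4 + 3 + 4 + 3 = 32.

32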